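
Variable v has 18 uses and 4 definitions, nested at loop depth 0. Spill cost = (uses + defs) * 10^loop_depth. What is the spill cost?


uses + defs = 18 + 4 = 22
10^0 = 1
Spill cost = 22 * 1 = 22

22


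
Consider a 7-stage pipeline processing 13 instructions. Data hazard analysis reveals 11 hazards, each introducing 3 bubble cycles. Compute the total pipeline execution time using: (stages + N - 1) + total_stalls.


Base cycles = 7 + 13 - 1 = 19
Total stalls = 11 * 3 = 33
Total = 19 + 33 = 52

52


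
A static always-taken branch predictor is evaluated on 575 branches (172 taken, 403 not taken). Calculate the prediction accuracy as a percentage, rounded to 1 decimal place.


Predictor: always-taken
Correct predictions = 172
Accuracy = 172 / 575 * 100 = 29.9%

29.9


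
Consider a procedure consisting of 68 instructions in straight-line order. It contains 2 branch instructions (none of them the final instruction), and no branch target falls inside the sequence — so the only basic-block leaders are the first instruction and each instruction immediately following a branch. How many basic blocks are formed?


With no in-sequence branch targets, the leaders are the first instruction plus the instruction after each branch.
Number of basic blocks = branches + 1
= 2 + 1 = 3

3


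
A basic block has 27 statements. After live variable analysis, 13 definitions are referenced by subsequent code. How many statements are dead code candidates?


Dead code = total statements - live definitions
= 27 - 13 = 14

14


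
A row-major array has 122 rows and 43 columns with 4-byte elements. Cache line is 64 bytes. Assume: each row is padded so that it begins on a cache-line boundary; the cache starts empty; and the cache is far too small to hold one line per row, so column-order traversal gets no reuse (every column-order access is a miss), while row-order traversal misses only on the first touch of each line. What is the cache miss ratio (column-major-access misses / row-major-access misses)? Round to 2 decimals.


Each row occupies 43 * 4 = 172 bytes and starts on a line boundary, so it spans ceil(172 / 64) = 3 cache lines.
Row-major traversal misses (one per line touched): 122 * ceil(43 * 4 / 64) = 366
Column-major traversal misses (no reuse, every access misses): 122 * 43 = 5246
Ratio = 5246 / 366 = 14.33

14.33


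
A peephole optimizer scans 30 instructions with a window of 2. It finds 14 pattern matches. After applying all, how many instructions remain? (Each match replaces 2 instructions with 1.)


Each match removes 1 instructions.
Total removed = 14 * 1 = 14
Remaining = 30 - 14 = 16

16


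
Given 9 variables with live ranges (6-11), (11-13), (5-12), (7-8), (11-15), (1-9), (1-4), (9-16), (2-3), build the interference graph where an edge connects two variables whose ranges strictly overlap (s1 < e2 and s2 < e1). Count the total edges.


Check all pairs for overlapping intervals.
Two intervals (s1,e1) and (s2,e2) overlap if s1 < e2 and s2 < e1.
v0 (6-11) vs v1..v8: overlaps v2, v3, v5, v7 -> 4
v1 (11-13) vs v2..v8: overlaps v2, v4, v7 -> 3
v2 (5-12) vs v3..v8: overlaps v3, v4, v5, v7 -> 4
v3 (7-8) vs v4..v8: overlaps v5 -> 1
v4 (11-15) vs v5..v8: overlaps v7 -> 1
v5 (1-9) vs v6..v8: overlaps v6, v8 -> 2
v6 (1-4) vs v7..v8: overlaps v8 -> 1
v7 (9-16) vs v8: overlaps none -> 0
Total overlapping pairs = 4 + 3 + 4 + 1 + 1 + 2 + 1 + 0 = 16

16


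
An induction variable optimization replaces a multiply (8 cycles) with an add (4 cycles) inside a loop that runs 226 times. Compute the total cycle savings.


Per-iteration saving = 8 - 4 = 4
Total saved = 226 * 4 = 904

904


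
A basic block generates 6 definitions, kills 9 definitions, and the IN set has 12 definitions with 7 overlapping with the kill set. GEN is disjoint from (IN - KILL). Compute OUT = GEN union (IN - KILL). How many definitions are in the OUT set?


IN - KILL: 12 - 7 = 5 surviving definitions
OUT = GEN + surviving = 6 + 5 = 11

11


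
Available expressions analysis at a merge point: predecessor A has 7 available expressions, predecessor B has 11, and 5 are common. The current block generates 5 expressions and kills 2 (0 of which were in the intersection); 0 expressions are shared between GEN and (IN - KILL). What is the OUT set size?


IN = intersection of predecessors = 5
IN - KILL = 5 - 0 = 5
|OUT| = |GEN| + |IN - KILL| - |GEN ∩ (IN - KILL)| = 5 + 5 - 0 = 10

10


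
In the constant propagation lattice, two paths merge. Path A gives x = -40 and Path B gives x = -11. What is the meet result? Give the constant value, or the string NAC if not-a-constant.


Meet operation: if both paths give the same constant, result is that constant; if they differ, result is NAC (not-a-constant).
Path A: -40, Path B: -11 -> differ
Result: not-a-constant -> NAC

NAC


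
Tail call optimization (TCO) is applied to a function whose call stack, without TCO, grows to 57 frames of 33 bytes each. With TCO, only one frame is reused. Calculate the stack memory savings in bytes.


Without TCO: 57 * 33 = 1881 bytes
With TCO: reuse 1 frame = 33 bytes
Savings = 1881 - 33 = 1848

1848


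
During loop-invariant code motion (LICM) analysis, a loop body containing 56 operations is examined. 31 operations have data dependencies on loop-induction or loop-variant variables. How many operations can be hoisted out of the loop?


Invariant candidates = total - loop-dependent
= 56 - 31 = 25

25


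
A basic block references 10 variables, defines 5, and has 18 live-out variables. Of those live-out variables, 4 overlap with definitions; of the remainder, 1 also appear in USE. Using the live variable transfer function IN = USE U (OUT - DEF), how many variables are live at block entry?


OUT - DEF: 18 - 4 = 14
|IN| = |USE| + |OUT - DEF| - |USE ∩ (OUT - DEF)| = 10 + 14 - 1 = 23

23


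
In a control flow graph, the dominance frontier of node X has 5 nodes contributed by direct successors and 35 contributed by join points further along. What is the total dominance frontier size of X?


DF(X) = direct successor contributions + join point contributions
= 5 + 35 = 40

40


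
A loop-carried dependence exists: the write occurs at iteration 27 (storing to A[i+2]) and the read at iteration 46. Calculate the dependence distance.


Distance = read iteration - write iteration
= 46 - 27 = 19

19


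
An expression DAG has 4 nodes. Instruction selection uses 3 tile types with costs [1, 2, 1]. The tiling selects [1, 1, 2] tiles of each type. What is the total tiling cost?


Total cost = sum(count_i * cost_i)
= 1*1 + 1*2 + 2*1
= 5

5


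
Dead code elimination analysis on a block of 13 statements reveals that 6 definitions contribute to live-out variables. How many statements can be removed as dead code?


Dead code = total statements - live definitions
= 13 - 6 = 7

7


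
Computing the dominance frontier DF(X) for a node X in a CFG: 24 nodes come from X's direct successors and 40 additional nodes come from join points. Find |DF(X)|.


DF(X) = direct successor contributions + join point contributions
= 24 + 40 = 64

64


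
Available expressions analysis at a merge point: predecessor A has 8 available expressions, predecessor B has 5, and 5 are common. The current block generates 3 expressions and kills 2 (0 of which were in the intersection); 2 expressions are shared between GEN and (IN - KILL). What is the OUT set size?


IN = intersection of predecessors = 5
IN - KILL = 5 - 0 = 5
|OUT| = |GEN| + |IN - KILL| - |GEN ∩ (IN - KILL)| = 3 + 5 - 2 = 6

6


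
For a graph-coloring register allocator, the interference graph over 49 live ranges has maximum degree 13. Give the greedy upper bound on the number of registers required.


Greedy coloring never needs more than (max_degree + 1) colors: when coloring a vertex, at most max_degree neighbors are already colored.
Upper bound = 13 + 1 = 14

14


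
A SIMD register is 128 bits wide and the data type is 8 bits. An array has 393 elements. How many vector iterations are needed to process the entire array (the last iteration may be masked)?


Width = 128 / 8 = 16 elements per vector op
Iterations = ceil(393 / 16) = 25

25


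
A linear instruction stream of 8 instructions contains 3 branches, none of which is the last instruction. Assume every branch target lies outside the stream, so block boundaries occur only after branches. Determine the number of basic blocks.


With no in-sequence branch targets, the leaders are the first instruction plus the instruction after each branch.
Number of basic blocks = branches + 1
= 3 + 1 = 4

4


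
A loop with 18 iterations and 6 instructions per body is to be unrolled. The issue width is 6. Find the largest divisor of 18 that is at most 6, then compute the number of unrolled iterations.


Largest divisor of 18 <= 6 is 6
New iterations = 18 / 6 = 3

3


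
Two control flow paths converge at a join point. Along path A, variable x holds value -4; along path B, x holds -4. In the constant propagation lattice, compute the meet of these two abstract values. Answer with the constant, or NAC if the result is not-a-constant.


Meet operation: if both paths give the same constant, result is that constant; if they differ, result is NAC (not-a-constant).
Path A: -4, Path B: -4 -> equal
Result: constant -> -4

-4


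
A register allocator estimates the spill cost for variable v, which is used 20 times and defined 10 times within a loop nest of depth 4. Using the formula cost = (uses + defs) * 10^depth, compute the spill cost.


uses + defs = 20 + 10 = 30
10^4 = 10000
Spill cost = 30 * 10000 = 300000

300000


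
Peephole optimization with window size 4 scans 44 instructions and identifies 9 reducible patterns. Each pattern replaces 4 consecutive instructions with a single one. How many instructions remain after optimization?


Each match removes 3 instructions.
Total removed = 9 * 3 = 27
Remaining = 44 - 27 = 17

17


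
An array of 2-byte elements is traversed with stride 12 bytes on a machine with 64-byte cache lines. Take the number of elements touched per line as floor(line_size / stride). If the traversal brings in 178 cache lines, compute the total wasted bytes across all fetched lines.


Elements per line = floor(64 / 12) = 5
Bytes used per line = 5 * 2 = 10
Wasted per line = 64 - 10 = 54
Total wasted = 54 * 178 = 9612

9612


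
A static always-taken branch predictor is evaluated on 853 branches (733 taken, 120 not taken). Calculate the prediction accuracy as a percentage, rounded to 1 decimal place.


Predictor: always-taken
Correct predictions = 733
Accuracy = 733 / 853 * 100 = 85.9%

85.9


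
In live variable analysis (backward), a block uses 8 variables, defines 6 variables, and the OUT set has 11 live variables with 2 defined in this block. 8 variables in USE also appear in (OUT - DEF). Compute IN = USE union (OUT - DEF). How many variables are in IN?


OUT - DEF: 11 - 2 = 9
|IN| = |USE| + |OUT - DEF| - |USE ∩ (OUT - DEF)| = 8 + 9 - 8 = 9

9


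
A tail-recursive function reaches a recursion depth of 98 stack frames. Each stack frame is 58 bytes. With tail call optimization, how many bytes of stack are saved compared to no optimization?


Without TCO: 98 * 58 = 5684 bytes
With TCO: reuse 1 frame = 58 bytes
Savings = 5684 - 58 = 5626

5626


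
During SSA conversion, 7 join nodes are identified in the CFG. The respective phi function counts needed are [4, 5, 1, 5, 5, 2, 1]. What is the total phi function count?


Total phi functions = sum of phi functions at each join node
= 4 + 5 + 1 + 5 + 5 + 2 + 1 = 23

23


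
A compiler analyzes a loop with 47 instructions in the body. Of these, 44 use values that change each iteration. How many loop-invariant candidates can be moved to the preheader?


Invariant candidates = total - loop-dependent
= 47 - 44 = 3

3


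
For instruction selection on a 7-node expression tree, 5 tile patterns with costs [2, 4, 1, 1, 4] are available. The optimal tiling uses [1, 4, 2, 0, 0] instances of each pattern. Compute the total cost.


Total cost = sum(count_i * cost_i)
= 1*2 + 4*4 + 2*1 + 0*1 + 0*4
= 20

20


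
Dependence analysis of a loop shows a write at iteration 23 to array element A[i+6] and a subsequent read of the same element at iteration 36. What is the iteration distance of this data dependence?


Distance = read iteration - write iteration
= 36 - 23 = 13

13


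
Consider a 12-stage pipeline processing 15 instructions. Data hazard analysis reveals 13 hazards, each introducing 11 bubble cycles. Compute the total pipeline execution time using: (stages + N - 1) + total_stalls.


Base cycles = 12 + 15 - 1 = 26
Total stalls = 13 * 11 = 143
Total = 26 + 143 = 169

169


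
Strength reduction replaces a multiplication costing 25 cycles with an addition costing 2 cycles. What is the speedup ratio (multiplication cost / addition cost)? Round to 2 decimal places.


Ratio = mult_cost / add_cost = 25 / 2 = 12.5

12.5


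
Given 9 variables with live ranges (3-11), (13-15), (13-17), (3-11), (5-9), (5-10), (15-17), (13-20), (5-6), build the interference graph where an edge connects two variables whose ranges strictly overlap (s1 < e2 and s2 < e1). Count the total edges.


Check all pairs for overlapping intervals.
Two intervals (s1,e1) and (s2,e2) overlap if s1 < e2 and s2 < e1.
v0 (3-11) vs v1..v8: overlaps v3, v4, v5, v8 -> 4
v1 (13-15) vs v2..v8: overlaps v2, v7 -> 2
v2 (13-17) vs v3..v8: overlaps v6, v7 -> 2
v3 (3-11) vs v4..v8: overlaps v4, v5, v8 -> 3
v4 (5-9) vs v5..v8: overlaps v5, v8 -> 2
v5 (5-10) vs v6..v8: overlaps v8 -> 1
v6 (15-17) vs v7..v8: overlaps v7 -> 1
v7 (13-20) vs v8: overlaps none -> 0
Total overlapping pairs = 4 + 2 + 2 + 3 + 2 + 1 + 1 + 0 = 15

15


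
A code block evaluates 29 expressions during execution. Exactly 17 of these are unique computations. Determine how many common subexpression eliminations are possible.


CSE count = total expressions - unique expressions
= 29 - 17 = 12

12


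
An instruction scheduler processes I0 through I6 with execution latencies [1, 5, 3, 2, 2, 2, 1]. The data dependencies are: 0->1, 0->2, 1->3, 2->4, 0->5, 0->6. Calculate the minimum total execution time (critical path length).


Compute longest path through dependency graph: dist(Ik) = max over predecessors of dist + latency(Ik).
dist(I0) = latency 1 = 1
dist(I1) = dist(I0) + 5 = 1 + 5 = 6
dist(I2) = dist(I0) + 3 = 1 + 3 = 4
dist(I3) = dist(I1) + 2 = 6 + 2 = 8
dist(I4) = dist(I2) + 2 = 4 + 2 = 6
dist(I5) = dist(I0) + 2 = 1 + 2 = 3
dist(I6) = dist(I0) + 1 = 1 + 1 = 2
Critical path = max dist = 8

8


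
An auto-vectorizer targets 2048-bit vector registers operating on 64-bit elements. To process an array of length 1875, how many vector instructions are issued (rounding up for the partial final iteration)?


Width = 2048 / 64 = 32 elements per vector op
Iterations = ceil(1875 / 32) = 59

59


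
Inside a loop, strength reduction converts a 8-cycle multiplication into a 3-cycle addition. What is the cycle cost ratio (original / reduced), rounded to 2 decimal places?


Ratio = mult_cost / add_cost = 8 / 3 = 2.67

2.67


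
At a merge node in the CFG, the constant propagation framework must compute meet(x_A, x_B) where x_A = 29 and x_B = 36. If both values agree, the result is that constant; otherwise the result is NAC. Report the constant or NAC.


Meet operation: if both paths give the same constant, result is that constant; if they differ, result is NAC (not-a-constant).
Path A: 29, Path B: 36 -> differ
Result: not-a-constant -> NAC

NAC


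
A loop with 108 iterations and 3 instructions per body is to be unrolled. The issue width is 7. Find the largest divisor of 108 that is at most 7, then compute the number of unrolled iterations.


Largest divisor of 108 <= 7 is 6
New iterations = 108 / 6 = 18

18


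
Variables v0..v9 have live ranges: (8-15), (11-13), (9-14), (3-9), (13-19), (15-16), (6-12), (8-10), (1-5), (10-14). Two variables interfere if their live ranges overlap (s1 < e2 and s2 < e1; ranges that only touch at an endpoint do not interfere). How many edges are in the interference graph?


Check all pairs for overlapping intervals.
Two intervals (s1,e1) and (s2,e2) overlap if s1 < e2 and s2 < e1.
v0 (8-15) vs v1..v9: overlaps v1, v2, v3, v4, v6, v7, v9 -> 7
v1 (11-13) vs v2..v9: overlaps v2, v6, v9 -> 3
v2 (9-14) vs v3..v9: overlaps v4, v6, v7, v9 -> 4
v3 (3-9) vs v4..v9: overlaps v6, v7, v8 -> 3
v4 (13-19) vs v5..v9: overlaps v5, v9 -> 2
v5 (15-16) vs v6..v9: overlaps none -> 0
v6 (6-12) vs v7..v9: overlaps v7, v9 -> 2
v7 (8-10) vs v8..v9: overlaps none -> 0
v8 (1-5) vs v9: overlaps none -> 0
Total overlapping pairs = 7 + 3 + 4 + 3 + 2 + 0 + 2 + 0 + 0 = 21

21


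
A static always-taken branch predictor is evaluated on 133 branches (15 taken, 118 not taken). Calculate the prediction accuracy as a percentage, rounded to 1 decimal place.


Predictor: always-taken
Correct predictions = 15
Accuracy = 15 / 133 * 100 = 11.3%

11.3


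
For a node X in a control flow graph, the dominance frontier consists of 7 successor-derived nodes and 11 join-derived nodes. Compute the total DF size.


DF(X) = direct successor contributions + join point contributions
= 7 + 11 = 18

18


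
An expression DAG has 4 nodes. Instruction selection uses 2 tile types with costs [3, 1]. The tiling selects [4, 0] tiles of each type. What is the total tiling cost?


Total cost = sum(count_i * cost_i)
= 4*3 + 0*1
= 12

12


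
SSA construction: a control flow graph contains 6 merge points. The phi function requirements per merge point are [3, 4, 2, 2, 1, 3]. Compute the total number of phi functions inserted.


Total phi functions = sum of phi functions at each join node
= 3 + 4 + 2 + 2 + 1 + 3 = 15

15


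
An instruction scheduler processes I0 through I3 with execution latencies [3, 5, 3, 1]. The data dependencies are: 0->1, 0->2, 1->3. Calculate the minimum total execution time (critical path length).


Compute longest path through dependency graph: dist(Ik) = max over predecessors of dist + latency(Ik).
dist(I0) = latency 3 = 3
dist(I1) = dist(I0) + 5 = 3 + 5 = 8
dist(I2) = dist(I0) + 3 = 3 + 3 = 6
dist(I3) = dist(I1) + 1 = 8 + 1 = 9
Critical path = max dist = 9

9


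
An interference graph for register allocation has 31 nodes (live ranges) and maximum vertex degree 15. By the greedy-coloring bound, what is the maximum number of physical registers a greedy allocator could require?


Greedy coloring never needs more than (max_degree + 1) colors: when coloring a vertex, at most max_degree neighbors are already colored.
Upper bound = 15 + 1 = 16

16


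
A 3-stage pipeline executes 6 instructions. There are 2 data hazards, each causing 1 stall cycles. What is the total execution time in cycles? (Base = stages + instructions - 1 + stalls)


Base cycles = 3 + 6 - 1 = 8
Total stalls = 2 * 1 = 2
Total = 8 + 2 = 10

10


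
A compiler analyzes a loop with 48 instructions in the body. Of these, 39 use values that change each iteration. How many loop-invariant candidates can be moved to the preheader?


Invariant candidates = total - loop-dependent
= 48 - 39 = 9

9


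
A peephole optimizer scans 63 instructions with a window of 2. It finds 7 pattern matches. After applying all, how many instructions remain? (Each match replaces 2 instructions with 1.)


Each match removes 1 instructions.
Total removed = 7 * 1 = 7
Remaining = 63 - 7 = 56

56


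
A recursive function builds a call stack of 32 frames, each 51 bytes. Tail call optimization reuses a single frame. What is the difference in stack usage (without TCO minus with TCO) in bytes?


Without TCO: 32 * 51 = 1632 bytes
With TCO: reuse 1 frame = 51 bytes
Savings = 1632 - 51 = 1581

1581


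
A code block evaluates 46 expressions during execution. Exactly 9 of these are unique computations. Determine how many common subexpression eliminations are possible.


CSE count = total expressions - unique expressions
= 46 - 9 = 37

37


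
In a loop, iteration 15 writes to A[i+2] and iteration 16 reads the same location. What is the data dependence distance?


Distance = read iteration - write iteration
= 16 - 15 = 1

1


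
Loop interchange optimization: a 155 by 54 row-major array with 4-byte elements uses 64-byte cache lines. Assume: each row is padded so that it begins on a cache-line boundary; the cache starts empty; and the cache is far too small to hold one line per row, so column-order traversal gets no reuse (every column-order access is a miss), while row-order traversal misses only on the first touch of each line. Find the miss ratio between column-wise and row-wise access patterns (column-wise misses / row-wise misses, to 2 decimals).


Each row occupies 54 * 4 = 216 bytes and starts on a line boundary, so it spans ceil(216 / 64) = 4 cache lines.
Row-major traversal misses (one per line touched): 155 * ceil(54 * 4 / 64) = 620
Column-major traversal misses (no reuse, every access misses): 155 * 54 = 8370
Ratio = 8370 / 620 = 13.5

13.5


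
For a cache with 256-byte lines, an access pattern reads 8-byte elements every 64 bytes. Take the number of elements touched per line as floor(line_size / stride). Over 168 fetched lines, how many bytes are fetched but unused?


Elements per line = floor(256 / 64) = 4
Bytes used per line = 4 * 8 = 32
Wasted per line = 256 - 32 = 224
Total wasted = 224 * 168 = 37632

37632


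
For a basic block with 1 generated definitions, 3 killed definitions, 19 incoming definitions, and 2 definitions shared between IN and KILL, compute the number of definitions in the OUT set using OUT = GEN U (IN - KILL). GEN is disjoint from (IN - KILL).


IN - KILL: 19 - 2 = 17 surviving definitions
OUT = GEN + surviving = 1 + 17 = 18

18


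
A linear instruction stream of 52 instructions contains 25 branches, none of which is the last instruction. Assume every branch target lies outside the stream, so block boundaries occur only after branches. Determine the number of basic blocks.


With no in-sequence branch targets, the leaders are the first instruction plus the instruction after each branch.
Number of basic blocks = branches + 1
= 25 + 1 = 26

26


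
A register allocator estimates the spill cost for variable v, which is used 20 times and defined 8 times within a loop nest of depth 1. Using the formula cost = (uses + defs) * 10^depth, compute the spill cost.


uses + defs = 20 + 8 = 28
10^1 = 10
Spill cost = 28 * 10 = 280

280


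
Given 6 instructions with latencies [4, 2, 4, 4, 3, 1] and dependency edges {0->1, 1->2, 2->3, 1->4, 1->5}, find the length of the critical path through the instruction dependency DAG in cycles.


Compute longest path through dependency graph: dist(Ik) = max over predecessors of dist + latency(Ik).
dist(I0) = latency 4 = 4
dist(I1) = dist(I0) + 2 = 4 + 2 = 6
dist(I2) = dist(I1) + 4 = 6 + 4 = 10
dist(I3) = dist(I2) + 4 = 10 + 4 = 14
dist(I4) = dist(I1) + 3 = 6 + 3 = 9
dist(I5) = dist(I1) + 1 = 6 + 1 = 7
Critical path = max dist = 14

14


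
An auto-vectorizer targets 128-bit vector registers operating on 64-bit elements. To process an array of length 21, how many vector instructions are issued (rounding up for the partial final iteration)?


Width = 128 / 64 = 2 elements per vector op
Iterations = ceil(21 / 2) = 11

11


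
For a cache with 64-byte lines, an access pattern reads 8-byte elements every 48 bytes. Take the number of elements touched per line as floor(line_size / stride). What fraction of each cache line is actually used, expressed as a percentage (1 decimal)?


Elements per cache line = floor(64 / 48) = 1
Bytes used = 1 * 8 = 8
Utilization = 8 / 64 * 100 = 12.5%

12.5


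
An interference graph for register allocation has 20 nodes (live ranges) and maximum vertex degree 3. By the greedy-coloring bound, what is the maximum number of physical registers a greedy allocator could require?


Greedy coloring never needs more than (max_degree + 1) colors: when coloring a vertex, at most max_degree neighbors are already colored.
Upper bound = 3 + 1 = 4

4


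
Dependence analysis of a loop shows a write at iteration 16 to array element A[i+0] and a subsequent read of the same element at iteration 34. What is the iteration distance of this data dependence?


Distance = read iteration - write iteration
= 34 - 16 = 18

18


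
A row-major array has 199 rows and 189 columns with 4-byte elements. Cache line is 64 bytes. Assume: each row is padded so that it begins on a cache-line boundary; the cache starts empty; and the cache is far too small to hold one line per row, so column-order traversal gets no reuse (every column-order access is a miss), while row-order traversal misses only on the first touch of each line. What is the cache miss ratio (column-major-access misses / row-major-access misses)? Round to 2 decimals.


Each row occupies 189 * 4 = 756 bytes and starts on a line boundary, so it spans ceil(756 / 64) = 12 cache lines.
Row-major traversal misses (one per line touched): 199 * ceil(189 * 4 / 64) = 2388
Column-major traversal misses (no reuse, every access misses): 199 * 189 = 37611
Ratio = 37611 / 2388 = 15.75

15.75


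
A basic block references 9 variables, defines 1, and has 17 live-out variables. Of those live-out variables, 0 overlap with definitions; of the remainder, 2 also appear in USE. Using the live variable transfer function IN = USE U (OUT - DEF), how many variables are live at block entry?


OUT - DEF: 17 - 0 = 17
|IN| = |USE| + |OUT - DEF| - |USE ∩ (OUT - DEF)| = 9 + 17 - 2 = 24

24


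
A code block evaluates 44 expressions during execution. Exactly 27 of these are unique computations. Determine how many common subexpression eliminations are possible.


CSE count = total expressions - unique expressions
= 44 - 27 = 17

17


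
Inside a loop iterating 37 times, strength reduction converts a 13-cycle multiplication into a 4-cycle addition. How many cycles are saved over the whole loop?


Per-iteration saving = 13 - 4 = 9
Total saved = 37 * 9 = 333

333


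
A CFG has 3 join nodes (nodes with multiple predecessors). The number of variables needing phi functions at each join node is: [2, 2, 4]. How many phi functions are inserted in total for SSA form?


Total phi functions = sum of phi functions at each join node
= 2 + 2 + 4 = 8

8


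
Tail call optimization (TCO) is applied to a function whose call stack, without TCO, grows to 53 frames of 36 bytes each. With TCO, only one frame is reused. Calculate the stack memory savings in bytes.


Without TCO: 53 * 36 = 1908 bytes
With TCO: reuse 1 frame = 36 bytes
Savings = 1908 - 36 = 1872

1872


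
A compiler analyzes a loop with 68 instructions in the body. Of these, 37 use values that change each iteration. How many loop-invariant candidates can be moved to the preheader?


Invariant candidates = total - loop-dependent
= 68 - 37 = 31

31


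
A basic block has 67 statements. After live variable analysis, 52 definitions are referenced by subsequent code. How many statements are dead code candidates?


Dead code = total statements - live definitions
= 67 - 52 = 15

15


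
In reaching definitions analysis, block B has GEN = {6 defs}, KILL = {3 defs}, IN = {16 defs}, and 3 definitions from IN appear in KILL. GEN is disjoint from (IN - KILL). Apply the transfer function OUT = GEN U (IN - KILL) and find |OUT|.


IN - KILL: 16 - 3 = 13 surviving definitions
OUT = GEN + surviving = 6 + 13 = 19

19


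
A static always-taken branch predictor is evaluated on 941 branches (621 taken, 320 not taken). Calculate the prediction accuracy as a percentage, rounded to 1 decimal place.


Predictor: always-taken
Correct predictions = 621
Accuracy = 621 / 941 * 100 = 66.0%

66.0


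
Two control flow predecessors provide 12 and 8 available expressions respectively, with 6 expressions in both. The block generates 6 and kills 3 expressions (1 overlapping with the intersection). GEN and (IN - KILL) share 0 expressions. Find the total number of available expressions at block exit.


IN = intersection of predecessors = 6
IN - KILL = 6 - 1 = 5
|OUT| = |GEN| + |IN - KILL| - |GEN ∩ (IN - KILL)| = 6 + 5 - 0 = 11

11


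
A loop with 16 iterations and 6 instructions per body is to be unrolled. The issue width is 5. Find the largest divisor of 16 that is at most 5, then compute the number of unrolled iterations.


Largest divisor of 16 <= 5 is 4
New iterations = 16 / 4 = 4

4


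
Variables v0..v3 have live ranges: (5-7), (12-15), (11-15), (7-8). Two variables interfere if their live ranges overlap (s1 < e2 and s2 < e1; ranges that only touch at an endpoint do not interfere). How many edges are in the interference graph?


Check all pairs for overlapping intervals.
Two intervals (s1,e1) and (s2,e2) overlap if s1 < e2 and s2 < e1.
v0 (5-7) vs v1..v3: overlaps none -> 0
v1 (12-15) vs v2..v3: overlaps v2 -> 1
v2 (11-15) vs v3: overlaps none -> 0
Total overlapping pairs = 0 + 1 + 0 = 1

1


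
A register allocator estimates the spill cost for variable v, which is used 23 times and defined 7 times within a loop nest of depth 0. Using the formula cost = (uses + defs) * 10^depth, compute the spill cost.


uses + defs = 23 + 7 = 30
10^0 = 1
Spill cost = 30 * 1 = 30

30


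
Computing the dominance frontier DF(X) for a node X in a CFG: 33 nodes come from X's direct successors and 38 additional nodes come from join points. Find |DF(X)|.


DF(X) = direct successor contributions + join point contributions
= 33 + 38 = 71

71


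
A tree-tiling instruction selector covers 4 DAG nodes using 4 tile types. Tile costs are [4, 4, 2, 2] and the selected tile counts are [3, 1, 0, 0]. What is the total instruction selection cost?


Total cost = sum(count_i * cost_i)
= 3*4 + 1*4 + 0*2 + 0*2
= 16

16


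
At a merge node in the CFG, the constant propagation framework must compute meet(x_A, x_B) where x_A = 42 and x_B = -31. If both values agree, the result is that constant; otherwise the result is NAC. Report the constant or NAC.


Meet operation: if both paths give the same constant, result is that constant; if they differ, result is NAC (not-a-constant).
Path A: 42, Path B: -31 -> differ
Result: not-a-constant -> NAC

NAC


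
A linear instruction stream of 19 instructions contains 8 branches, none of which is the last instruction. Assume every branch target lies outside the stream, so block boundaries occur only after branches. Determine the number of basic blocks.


With no in-sequence branch targets, the leaders are the first instruction plus the instruction after each branch.
Number of basic blocks = branches + 1
= 8 + 1 = 9

9


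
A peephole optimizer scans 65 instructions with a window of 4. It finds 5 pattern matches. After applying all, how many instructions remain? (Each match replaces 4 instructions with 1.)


Each match removes 3 instructions.
Total removed = 5 * 3 = 15
Remaining = 65 - 15 = 50

50


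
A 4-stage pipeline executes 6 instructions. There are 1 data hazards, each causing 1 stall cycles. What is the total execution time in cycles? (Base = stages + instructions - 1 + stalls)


Base cycles = 4 + 6 - 1 = 9
Total stalls = 1 * 1 = 1
Total = 9 + 1 = 10

10


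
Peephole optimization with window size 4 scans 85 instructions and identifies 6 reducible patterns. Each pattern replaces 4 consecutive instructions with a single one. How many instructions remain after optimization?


Each match removes 3 instructions.
Total removed = 6 * 3 = 18
Remaining = 85 - 18 = 67

67


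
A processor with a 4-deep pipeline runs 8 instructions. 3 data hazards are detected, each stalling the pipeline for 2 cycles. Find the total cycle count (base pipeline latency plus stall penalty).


Base cycles = 4 + 8 - 1 = 11
Total stalls = 3 * 2 = 6
Total = 11 + 6 = 17

17


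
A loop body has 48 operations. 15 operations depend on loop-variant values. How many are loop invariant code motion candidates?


Invariant candidates = total - loop-dependent
= 48 - 15 = 33

33


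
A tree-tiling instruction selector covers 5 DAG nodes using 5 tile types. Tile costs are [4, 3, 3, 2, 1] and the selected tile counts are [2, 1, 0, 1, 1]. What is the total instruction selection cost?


Total cost = sum(count_i * cost_i)
= 2*4 + 1*3 + 0*3 + 1*2 + 1*1
= 14

14


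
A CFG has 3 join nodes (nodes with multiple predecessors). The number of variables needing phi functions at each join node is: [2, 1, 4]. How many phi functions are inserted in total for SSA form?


Total phi functions = sum of phi functions at each join node
= 2 + 1 + 4 = 7

7


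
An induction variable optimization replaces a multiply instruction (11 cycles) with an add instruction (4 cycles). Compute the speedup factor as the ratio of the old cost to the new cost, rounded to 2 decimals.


Ratio = mult_cost / add_cost = 11 / 4 = 2.75

2.75


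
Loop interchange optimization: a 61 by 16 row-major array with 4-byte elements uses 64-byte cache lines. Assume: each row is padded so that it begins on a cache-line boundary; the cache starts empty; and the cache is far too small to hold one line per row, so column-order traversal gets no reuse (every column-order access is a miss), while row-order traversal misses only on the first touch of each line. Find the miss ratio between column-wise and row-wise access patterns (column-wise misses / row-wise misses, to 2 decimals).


Each row occupies 16 * 4 = 64 bytes and starts on a line boundary, so it spans ceil(64 / 64) = 1 cache lines.
Row-major traversal misses (one per line touched): 61 * ceil(16 * 4 / 64) = 61
Column-major traversal misses (no reuse, every access misses): 61 * 16 = 976
Ratio = 976 / 61 = 16.0

16.0


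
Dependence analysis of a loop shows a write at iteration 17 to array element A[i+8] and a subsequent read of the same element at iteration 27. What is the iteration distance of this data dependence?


Distance = read iteration - write iteration
= 27 - 17 = 10

10


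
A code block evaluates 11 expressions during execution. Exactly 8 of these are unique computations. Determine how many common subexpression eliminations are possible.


CSE count = total expressions - unique expressions
= 11 - 8 = 3

3


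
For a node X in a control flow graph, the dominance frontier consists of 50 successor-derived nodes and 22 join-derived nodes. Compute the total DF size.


DF(X) = direct successor contributions + join point contributions
= 50 + 22 = 72

72


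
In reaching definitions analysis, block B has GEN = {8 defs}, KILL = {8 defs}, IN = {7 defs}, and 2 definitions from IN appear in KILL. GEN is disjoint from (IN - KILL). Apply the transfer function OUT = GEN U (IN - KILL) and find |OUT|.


IN - KILL: 7 - 2 = 5 surviving definitions
OUT = GEN + surviving = 8 + 5 = 13

13


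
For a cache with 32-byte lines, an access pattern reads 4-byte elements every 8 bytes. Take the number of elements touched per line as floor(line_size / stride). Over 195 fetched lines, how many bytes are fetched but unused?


Elements per line = floor(32 / 8) = 4
Bytes used per line = 4 * 4 = 16
Wasted per line = 32 - 16 = 16
Total wasted = 16 * 195 = 3120

3120


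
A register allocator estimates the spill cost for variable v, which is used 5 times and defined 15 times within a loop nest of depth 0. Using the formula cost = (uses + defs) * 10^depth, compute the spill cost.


uses + defs = 5 + 15 = 20
10^0 = 1
Spill cost = 20 * 1 = 20

20


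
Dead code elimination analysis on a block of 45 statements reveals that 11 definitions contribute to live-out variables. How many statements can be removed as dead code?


Dead code = total statements - live definitions
= 45 - 11 = 34

34


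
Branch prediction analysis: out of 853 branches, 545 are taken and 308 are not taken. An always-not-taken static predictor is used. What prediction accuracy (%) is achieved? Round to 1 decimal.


Predictor: always-not-taken
Correct predictions = 308
Accuracy = 308 / 853 * 100 = 36.1%

36.1


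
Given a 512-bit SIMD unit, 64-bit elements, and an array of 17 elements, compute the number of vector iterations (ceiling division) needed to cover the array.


Width = 512 / 64 = 8 elements per vector op
Iterations = ceil(17 / 8) = 3

3


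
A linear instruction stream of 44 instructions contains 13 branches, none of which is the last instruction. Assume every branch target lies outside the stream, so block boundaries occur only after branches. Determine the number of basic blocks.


With no in-sequence branch targets, the leaders are the first instruction plus the instruction after each branch.
Number of basic blocks = branches + 1
= 13 + 1 = 14

14


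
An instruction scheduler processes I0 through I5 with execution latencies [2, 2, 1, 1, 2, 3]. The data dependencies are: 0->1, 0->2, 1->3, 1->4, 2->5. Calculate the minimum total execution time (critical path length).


Compute longest path through dependency graph: dist(Ik) = max over predecessors of dist + latency(Ik).
dist(I0) = latency 2 = 2
dist(I1) = dist(I0) + 2 = 2 + 2 = 4
dist(I2) = dist(I0) + 1 = 2 + 1 = 3
dist(I3) = dist(I1) + 1 = 4 + 1 = 5
dist(I4) = dist(I1) + 2 = 4 + 2 = 6
dist(I5) = dist(I2) + 3 = 3 + 3 = 6
Critical path = max dist = 6

6


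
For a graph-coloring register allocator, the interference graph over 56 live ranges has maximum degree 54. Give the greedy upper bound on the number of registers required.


Greedy coloring never needs more than (max_degree + 1) colors: when coloring a vertex, at most max_degree neighbors are already colored.
Upper bound = 54 + 1 = 55

55


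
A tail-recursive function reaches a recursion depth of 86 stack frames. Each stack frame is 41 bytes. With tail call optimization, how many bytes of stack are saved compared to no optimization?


Without TCO: 86 * 41 = 3526 bytes
With TCO: reuse 1 frame = 41 bytes
Savings = 3526 - 41 = 3485

3485


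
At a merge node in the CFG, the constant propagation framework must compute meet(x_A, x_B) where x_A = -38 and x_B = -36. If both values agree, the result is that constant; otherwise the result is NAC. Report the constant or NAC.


Meet operation: if both paths give the same constant, result is that constant; if they differ, result is NAC (not-a-constant).
Path A: -38, Path B: -36 -> differ
Result: not-a-constant -> NAC

NAC


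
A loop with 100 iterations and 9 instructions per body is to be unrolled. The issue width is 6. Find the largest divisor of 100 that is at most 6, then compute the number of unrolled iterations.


Largest divisor of 100 <= 6 is 5
New iterations = 100 / 5 = 20

20


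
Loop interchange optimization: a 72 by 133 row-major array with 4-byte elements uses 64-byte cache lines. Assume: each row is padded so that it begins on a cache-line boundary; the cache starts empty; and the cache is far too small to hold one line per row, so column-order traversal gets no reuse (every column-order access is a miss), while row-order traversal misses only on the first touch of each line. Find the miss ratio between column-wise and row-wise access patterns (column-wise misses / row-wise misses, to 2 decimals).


Each row occupies 133 * 4 = 532 bytes and starts on a line boundary, so it spans ceil(532 / 64) = 9 cache lines.
Row-major traversal misses (one per line touched): 72 * ceil(133 * 4 / 64) = 648
Column-major traversal misses (no reuse, every access misses): 72 * 133 = 9576
Ratio = 9576 / 648 = 14.78

14.78


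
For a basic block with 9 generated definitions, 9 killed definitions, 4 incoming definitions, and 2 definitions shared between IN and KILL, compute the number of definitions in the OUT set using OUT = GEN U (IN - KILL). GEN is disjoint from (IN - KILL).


IN - KILL: 4 - 2 = 2 surviving definitions
OUT = GEN + surviving = 9 + 2 = 11

11


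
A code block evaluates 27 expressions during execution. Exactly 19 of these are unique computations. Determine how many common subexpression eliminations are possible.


CSE count = total expressions - unique expressions
= 27 - 19 = 8

8
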